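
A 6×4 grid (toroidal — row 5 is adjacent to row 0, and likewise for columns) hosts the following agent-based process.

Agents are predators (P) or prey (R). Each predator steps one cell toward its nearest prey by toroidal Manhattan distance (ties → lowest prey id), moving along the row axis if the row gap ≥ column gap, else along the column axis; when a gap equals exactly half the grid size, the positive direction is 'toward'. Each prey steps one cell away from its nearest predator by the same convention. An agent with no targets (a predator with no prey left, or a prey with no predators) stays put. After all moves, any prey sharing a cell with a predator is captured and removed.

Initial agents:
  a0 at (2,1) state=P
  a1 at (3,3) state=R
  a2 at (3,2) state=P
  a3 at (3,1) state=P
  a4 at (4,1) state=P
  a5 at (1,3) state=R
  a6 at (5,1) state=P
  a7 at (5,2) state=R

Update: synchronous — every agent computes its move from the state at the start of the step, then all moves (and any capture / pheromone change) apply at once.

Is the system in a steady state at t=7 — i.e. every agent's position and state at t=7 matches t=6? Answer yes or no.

yes

t=1: a0@(2,2):P a1@(3,0):R a2@(3,3):P a3@(3,2):P a4@(5,1):P a5@(1,2):R a6@(5,2):P a7@(5,3):R
t=2: a0@(1,2):P a1@(3,1):R a2@(3,0):P a3@(3,3):P a4@(5,2):P a5@(0,2):R a6@(5,3):P a7@(5,0):R
t=3: a0@(0,2):P a1@(3,2):R a2@(3,1):P a3@(3,0):P a4@(0,2):P a5@(5,2):R a6@(5,0):P a7@(5,1):R
t=4: a0@(5,2):P a1@(3,3):R a2@(3,2):P a3@(3,1):P a4@(5,2):P a5@(4,2):R a6@(5,1):P
t=5: a0@(4,2):P a1@(3,0):R a2@(3,3):P a3@(3,2):P a4@(4,2):P a6@(4,1):P
t=6: a0@(4,3):P a2@(3,0):P a3@(3,3):P a4@(4,3):P a6@(3,1):P
t=7: (unchanged — steady state)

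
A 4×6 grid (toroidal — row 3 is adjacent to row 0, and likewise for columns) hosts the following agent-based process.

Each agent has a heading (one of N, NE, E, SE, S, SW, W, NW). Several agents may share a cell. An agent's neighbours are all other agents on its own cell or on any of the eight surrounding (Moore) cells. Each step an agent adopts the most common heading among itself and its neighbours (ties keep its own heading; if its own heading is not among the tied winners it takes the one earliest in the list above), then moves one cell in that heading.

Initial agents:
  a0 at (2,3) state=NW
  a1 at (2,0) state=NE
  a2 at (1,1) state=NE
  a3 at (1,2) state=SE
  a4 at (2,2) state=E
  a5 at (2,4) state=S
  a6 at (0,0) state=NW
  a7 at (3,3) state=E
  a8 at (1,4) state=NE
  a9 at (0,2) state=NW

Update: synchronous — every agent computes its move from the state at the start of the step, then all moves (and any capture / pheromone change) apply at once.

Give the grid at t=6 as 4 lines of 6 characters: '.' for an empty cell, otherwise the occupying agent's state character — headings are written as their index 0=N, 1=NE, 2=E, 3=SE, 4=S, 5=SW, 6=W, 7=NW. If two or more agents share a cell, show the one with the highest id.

1.....
......
..222.
.1.22.

t=1: a0@(2,4):E a1@(1,1):NE a2@(0,2):NE a3@(0,1):NW a4@(2,3):E a5@(3,4):S a6@(3,5):NW a7@(3,4):E a8@(0,5):NE a9@(3,1):NW
t=2: a0@(2,5):E a1@(0,2):NE a2@(3,3):NE a3@(3,0):NW a4@(2,4):E a5@(3,5):E a6@(3,0):E a7@(3,5):E a8@(3,0):NE a9@(2,0):NW
t=3: a0@(2,0):E a1@(3,3):NE a2@(2,4):NE a3@(3,1):E a4@(2,5):E a5@(3,0):E a6@(3,1):E a7@(3,0):E a8@(3,1):E a9@(2,1):E
t=4: a0@(2,1):E a1@(2,4):NE a2@(1,5):NE a3@(3,2):E a4@(2,0):E a5@(3,1):E a6@(3,2):E a7@(3,1):E a8@(3,2):E a9@(2,2):E
t=5: a0@(2,2):E a1@(1,5):NE a2@(0,0):NE a3@(3,3):E a4@(2,1):E a5@(3,2):E a6@(3,3):E a7@(3,2):E a8@(3,3):E a9@(2,3):E
t=6: a0@(2,3):E a1@(0,0):NE a2@(3,1):NE a3@(3,4):E a4@(2,2):E a5@(3,3):E a6@(3,4):E a7@(3,3):E a8@(3,4):E a9@(2,4):E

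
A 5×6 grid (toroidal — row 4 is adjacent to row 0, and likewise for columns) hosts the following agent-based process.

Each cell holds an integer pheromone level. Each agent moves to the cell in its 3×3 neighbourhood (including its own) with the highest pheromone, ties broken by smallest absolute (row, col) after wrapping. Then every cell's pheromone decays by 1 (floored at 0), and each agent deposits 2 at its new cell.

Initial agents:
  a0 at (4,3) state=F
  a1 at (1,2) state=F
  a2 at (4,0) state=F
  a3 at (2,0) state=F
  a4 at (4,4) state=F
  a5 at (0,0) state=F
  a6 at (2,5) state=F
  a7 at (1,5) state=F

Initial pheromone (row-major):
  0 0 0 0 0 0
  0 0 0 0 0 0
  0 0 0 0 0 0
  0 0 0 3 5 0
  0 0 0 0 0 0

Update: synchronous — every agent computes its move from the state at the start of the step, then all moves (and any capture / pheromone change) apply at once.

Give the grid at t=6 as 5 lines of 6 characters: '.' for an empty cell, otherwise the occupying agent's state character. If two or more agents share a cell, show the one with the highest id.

F.....
......
......
....F.
......

t=1: a0@(3,4) a1@(0,1) a2@(0,0) a3@(1,0) a4@(3,4) a5@(0,0) a6@(3,4) a7@(0,0) | pheromone: 6 2 0 0 0 0 / 2 0 0 0 0 0 / 0 0 0 0 0 0 / 0 0 0 2 10 0 / 0 0 0 0 0 0
t=2: a0@(3,4) a1@(0,0) a2@(0,0) a3@(0,0) a4@(3,4) a5@(0,0) a6@(3,4) a7@(0,0) | pheromone: 15 1 0 0 0 0 / 1 0 0 0 0 0 / 0 0 0 0 0 0 / 0 0 0 1 15 0 / 0 0 0 0 0 0
t=3: a0@(3,4) a1@(0,0) a2@(0,0) a3@(0,0) a4@(3,4) a5@(0,0) a6@(3,4) a7@(0,0) | pheromone: 24 0 0 0 0 0 / 0 0 0 0 0 0 / 0 0 0 0 0 0 / 0 0 0 0 20 0 / 0 0 0 0 0 0
t=4: a0@(3,4) a1@(0,0) a2@(0,0) a3@(0,0) a4@(3,4) a5@(0,0) a6@(3,4) a7@(0,0) | pheromone: 33 0 0 0 0 0 / 0 0 0 0 0 0 / 0 0 0 0 0 0 / 0 0 0 0 25 0 / 0 0 0 0 0 0
t=5: a0@(3,4) a1@(0,0) a2@(0,0) a3@(0,0) a4@(3,4) a5@(0,0) a6@(3,4) a7@(0,0) | pheromone: 42 0 0 0 0 0 / 0 0 0 0 0 0 / 0 0 0 0 0 0 / 0 0 0 0 30 0 / 0 0 0 0 0 0
t=6: a0@(3,4) a1@(0,0) a2@(0,0) a3@(0,0) a4@(3,4) a5@(0,0) a6@(3,4) a7@(0,0) | pheromone: 51 0 0 0 0 0 / 0 0 0 0 0 0 / 0 0 0 0 0 0 / 0 0 0 0 35 0 / 0 0 0 0 0 0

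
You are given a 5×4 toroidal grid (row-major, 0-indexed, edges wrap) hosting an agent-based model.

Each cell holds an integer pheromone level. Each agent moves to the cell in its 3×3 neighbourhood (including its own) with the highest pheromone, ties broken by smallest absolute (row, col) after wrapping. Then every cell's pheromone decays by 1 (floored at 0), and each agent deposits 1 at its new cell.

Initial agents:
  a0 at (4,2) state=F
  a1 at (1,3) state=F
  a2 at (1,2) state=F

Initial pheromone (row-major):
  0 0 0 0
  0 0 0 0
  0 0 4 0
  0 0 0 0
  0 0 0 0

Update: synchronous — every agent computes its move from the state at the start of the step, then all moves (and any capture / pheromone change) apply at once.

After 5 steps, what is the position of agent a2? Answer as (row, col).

t=1: a0@(0,1) a1@(2,2) a2@(2,2) | pheromone: 0 1 0 0 / 0 0 0 0 / 0 0 5 0 / 0 0 0 0 / 0 0 0 0
t=2: a0@(0,1) a1@(2,2) a2@(2,2) | pheromone: 0 1 0 0 / 0 0 0 0 / 0 0 6 0 / 0 0 0 0 / 0 0 0 0
t=3: a0@(0,1) a1@(2,2) a2@(2,2) | pheromone: 0 1 0 0 / 0 0 0 0 / 0 0 7 0 / 0 0 0 0 / 0 0 0 0
t=4: a0@(0,1) a1@(2,2) a2@(2,2) | pheromone: 0 1 0 0 / 0 0 0 0 / 0 0 8 0 / 0 0 0 0 / 0 0 0 0
t=5: a0@(0,1) a1@(2,2) a2@(2,2) | pheromone: 0 1 0 0 / 0 0 0 0 / 0 0 9 0 / 0 0 0 0 / 0 0 0 0

(2, 2)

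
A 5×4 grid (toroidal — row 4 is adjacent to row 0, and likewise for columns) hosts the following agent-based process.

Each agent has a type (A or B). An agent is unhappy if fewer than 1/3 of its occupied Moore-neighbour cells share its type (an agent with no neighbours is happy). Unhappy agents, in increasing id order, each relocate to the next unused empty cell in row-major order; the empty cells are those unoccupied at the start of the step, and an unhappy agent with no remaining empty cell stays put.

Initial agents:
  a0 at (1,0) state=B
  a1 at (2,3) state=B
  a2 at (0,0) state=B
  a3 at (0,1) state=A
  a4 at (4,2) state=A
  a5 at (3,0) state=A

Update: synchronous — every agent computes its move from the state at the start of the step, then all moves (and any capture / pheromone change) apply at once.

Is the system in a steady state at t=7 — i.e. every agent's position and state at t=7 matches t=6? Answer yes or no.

yes

t=1: a0@(1,0):B a1@(2,3):B a2@(0,0):B a3@(0,1):A a4@(4,2):A a5@(0,2):A
t=2: (unchanged — steady state)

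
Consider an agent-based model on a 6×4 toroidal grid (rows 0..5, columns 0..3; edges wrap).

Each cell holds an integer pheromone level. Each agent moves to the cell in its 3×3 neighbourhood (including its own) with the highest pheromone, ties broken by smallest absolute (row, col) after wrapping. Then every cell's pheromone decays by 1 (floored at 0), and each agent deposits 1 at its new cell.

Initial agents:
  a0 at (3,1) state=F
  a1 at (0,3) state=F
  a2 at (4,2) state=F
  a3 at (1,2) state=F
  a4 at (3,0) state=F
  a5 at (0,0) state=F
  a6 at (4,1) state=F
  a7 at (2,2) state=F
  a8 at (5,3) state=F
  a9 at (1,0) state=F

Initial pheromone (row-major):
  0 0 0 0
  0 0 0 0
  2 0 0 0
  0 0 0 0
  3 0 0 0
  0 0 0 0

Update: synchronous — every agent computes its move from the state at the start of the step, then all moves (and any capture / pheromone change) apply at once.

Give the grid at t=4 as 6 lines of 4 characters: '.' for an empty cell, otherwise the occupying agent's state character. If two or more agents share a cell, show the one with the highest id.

t=1: a0@(4,0) a1@(0,0) a2@(3,1) a3@(0,1) a4@(4,0) a5@(0,0) a6@(4,0) a7@(1,1) a8@(4,0) a9@(2,0) | pheromone: 2 1 0 0 / 0 1 0 0 / 2 0 0 0 / 0 1 0 0 / 6 0 0 0 / 0 0 0 0
t=2: a0@(4,0) a1@(0,0) a2@(4,0) a3@(0,0) a4@(4,0) a5@(0,0) a6@(4,0) a7@(0,0) a8@(4,0) a9@(2,0) | pheromone: 5 0 0 0 / 0 0 0 0 / 2 0 0 0 / 0 0 0 0 / 10 0 0 0 / 0 0 0 0
t=3: a0@(4,0) a1@(0,0) a2@(4,0) a3@(0,0) a4@(4,0) a5@(0,0) a6@(4,0) a7@(0,0) a8@(4,0) a9@(2,0) | pheromone: 8 0 0 0 / 0 0 0 0 / 2 0 0 0 / 0 0 0 0 / 14 0 0 0 / 0 0 0 0
t=4: a0@(4,0) a1@(0,0) a2@(4,0) a3@(0,0) a4@(4,0) a5@(0,0) a6@(4,0) a7@(0,0) a8@(4,0) a9@(2,0) | pheromone: 11 0 0 0 / 0 0 0 0 / 2 0 0 0 / 0 0 0 0 / 18 0 0 0 / 0 0 0 0

F...
....
F...
....
F...
....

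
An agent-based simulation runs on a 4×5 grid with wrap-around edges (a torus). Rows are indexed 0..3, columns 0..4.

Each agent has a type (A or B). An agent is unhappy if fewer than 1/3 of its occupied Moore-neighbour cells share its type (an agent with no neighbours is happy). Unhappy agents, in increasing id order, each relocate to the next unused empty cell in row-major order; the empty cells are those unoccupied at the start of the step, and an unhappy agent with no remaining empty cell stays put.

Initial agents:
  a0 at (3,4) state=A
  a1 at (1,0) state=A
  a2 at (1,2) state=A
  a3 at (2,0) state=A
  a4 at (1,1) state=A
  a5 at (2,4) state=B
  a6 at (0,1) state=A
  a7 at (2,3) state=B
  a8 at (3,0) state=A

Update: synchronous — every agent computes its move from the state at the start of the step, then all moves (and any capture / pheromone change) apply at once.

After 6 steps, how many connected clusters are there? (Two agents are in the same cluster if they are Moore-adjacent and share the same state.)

3

t=1: a0@(3,4):A a1@(1,0):A a2@(1,2):A a3@(2,0):A a4@(1,1):A a5@(0,0):B a6@(0,1):A a7@(2,3):B a8@(3,0):A
t=2: a0@(3,4):A a1@(1,0):A a2@(1,2):A a3@(2,0):A a4@(1,1):A a5@(0,2):B a6@(0,1):A a7@(0,3):B a8@(3,0):A
t=3: a0@(3,4):A a1@(1,0):A a2@(1,2):A a3@(2,0):A a4@(1,1):A a5@(0,0):B a6@(0,1):A a7@(0,3):B a8@(3,0):A
t=4: a0@(3,4):A a1@(1,0):A a2@(1,2):A a3@(2,0):A a4@(1,1):A a5@(0,2):B a6@(0,1):A a7@(0,4):B a8@(3,0):A
t=5: a0@(3,4):A a1@(1,0):A a2@(1,2):A a3@(2,0):A a4@(1,1):A a5@(0,0):B a6@(0,1):A a7@(0,3):B a8@(3,0):A
t=6: a0@(3,4):A a1@(1,0):A a2@(1,2):A a3@(2,0):A a4@(1,1):A a5@(0,2):B a6@(0,1):A a7@(0,4):B a8@(3,0):A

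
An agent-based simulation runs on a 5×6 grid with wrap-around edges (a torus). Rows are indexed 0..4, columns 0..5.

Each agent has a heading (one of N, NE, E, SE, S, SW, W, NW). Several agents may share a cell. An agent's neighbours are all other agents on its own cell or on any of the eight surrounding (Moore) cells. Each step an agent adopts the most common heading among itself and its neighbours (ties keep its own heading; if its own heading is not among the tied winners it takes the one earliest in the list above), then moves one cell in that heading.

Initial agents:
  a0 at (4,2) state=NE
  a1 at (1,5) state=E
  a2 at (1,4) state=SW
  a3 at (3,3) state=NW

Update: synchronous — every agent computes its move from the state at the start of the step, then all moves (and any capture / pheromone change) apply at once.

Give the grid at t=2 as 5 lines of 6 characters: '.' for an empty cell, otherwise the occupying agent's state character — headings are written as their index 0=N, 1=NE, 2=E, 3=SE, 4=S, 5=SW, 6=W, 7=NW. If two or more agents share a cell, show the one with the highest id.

t=1: a0@(3,3):NE a1@(1,0):E a2@(2,3):SW a3@(2,2):NW
t=2: a0@(2,4):NE a1@(1,1):E a2@(3,2):SW a3@(1,1):NW

......
.7....
....1.
..5...
......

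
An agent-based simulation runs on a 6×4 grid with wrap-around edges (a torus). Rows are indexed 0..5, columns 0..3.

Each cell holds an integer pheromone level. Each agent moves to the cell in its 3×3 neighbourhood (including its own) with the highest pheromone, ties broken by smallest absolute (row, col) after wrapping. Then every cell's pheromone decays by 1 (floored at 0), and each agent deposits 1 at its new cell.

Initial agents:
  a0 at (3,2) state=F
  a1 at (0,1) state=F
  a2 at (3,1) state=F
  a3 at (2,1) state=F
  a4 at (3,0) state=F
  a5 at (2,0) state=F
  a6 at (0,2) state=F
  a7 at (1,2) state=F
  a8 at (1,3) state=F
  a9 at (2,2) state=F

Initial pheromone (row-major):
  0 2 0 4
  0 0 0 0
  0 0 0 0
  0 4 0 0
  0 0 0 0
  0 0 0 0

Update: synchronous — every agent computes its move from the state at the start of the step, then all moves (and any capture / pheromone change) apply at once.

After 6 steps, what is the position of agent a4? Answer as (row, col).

t=1: a0@(3,1) a1@(0,1) a2@(3,1) a3@(3,1) a4@(3,1) a5@(3,1) a6@(0,3) a7@(0,3) a8@(0,3) a9@(3,1) | pheromone: 0 2 0 6 / 0 0 0 0 / 0 0 0 0 / 0 9 0 0 / 0 0 0 0 / 0 0 0 0
t=2: a0@(3,1) a1@(0,1) a2@(3,1) a3@(3,1) a4@(3,1) a5@(3,1) a6@(0,3) a7@(0,3) a8@(0,3) a9@(3,1) | pheromone: 0 2 0 8 / 0 0 0 0 / 0 0 0 0 / 0 14 0 0 / 0 0 0 0 / 0 0 0 0
t=3: a0@(3,1) a1@(0,1) a2@(3,1) a3@(3,1) a4@(3,1) a5@(3,1) a6@(0,3) a7@(0,3) a8@(0,3) a9@(3,1) | pheromone: 0 2 0 10 / 0 0 0 0 / 0 0 0 0 / 0 19 0 0 / 0 0 0 0 / 0 0 0 0
t=4: a0@(3,1) a1@(0,1) a2@(3,1) a3@(3,1) a4@(3,1) a5@(3,1) a6@(0,3) a7@(0,3) a8@(0,3) a9@(3,1) | pheromone: 0 2 0 12 / 0 0 0 0 / 0 0 0 0 / 0 24 0 0 / 0 0 0 0 / 0 0 0 0
t=5: a0@(3,1) a1@(0,1) a2@(3,1) a3@(3,1) a4@(3,1) a5@(3,1) a6@(0,3) a7@(0,3) a8@(0,3) a9@(3,1) | pheromone: 0 2 0 14 / 0 0 0 0 / 0 0 0 0 / 0 29 0 0 / 0 0 0 0 / 0 0 0 0
t=6: a0@(3,1) a1@(0,1) a2@(3,1) a3@(3,1) a4@(3,1) a5@(3,1) a6@(0,3) a7@(0,3) a8@(0,3) a9@(3,1) | pheromone: 0 2 0 16 / 0 0 0 0 / 0 0 0 0 / 0 34 0 0 / 0 0 0 0 / 0 0 0 0

(3, 1)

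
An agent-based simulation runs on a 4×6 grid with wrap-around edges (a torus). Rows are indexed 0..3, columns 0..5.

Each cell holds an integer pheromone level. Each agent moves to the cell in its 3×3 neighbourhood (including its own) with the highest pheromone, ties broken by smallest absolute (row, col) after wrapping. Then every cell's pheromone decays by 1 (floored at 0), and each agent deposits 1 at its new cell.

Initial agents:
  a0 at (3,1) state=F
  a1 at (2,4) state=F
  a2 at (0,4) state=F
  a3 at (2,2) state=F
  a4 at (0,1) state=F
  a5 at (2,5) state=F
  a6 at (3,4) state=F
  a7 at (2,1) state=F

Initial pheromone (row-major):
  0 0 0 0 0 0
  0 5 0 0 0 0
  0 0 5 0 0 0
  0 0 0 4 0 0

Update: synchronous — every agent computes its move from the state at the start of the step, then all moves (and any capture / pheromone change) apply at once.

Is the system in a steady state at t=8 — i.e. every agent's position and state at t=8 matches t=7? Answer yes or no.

yes

t=1: a0@(2,2) a1@(3,3) a2@(3,3) a3@(1,1) a4@(1,1) a5@(1,0) a6@(3,3) a7@(1,1) | pheromone: 0 0 0 0 0 0 / 1 7 0 0 0 0 / 0 0 5 0 0 0 / 0 0 0 6 0 0
t=2: a0@(1,1) a1@(3,3) a2@(3,3) a3@(1,1) a4@(1,1) a5@(1,1) a6@(3,3) a7@(1,1) | pheromone: 0 0 0 0 0 0 / 0 11 0 0 0 0 / 0 0 4 0 0 0 / 0 0 0 8 0 0
t=3: a0@(1,1) a1@(3,3) a2@(3,3) a3@(1,1) a4@(1,1) a5@(1,1) a6@(3,3) a7@(1,1) | pheromone: 0 0 0 0 0 0 / 0 15 0 0 0 0 / 0 0 3 0 0 0 / 0 0 0 10 0 0
t=4: a0@(1,1) a1@(3,3) a2@(3,3) a3@(1,1) a4@(1,1) a5@(1,1) a6@(3,3) a7@(1,1) | pheromone: 0 0 0 0 0 0 / 0 19 0 0 0 0 / 0 0 2 0 0 0 / 0 0 0 12 0 0
t=5: a0@(1,1) a1@(3,3) a2@(3,3) a3@(1,1) a4@(1,1) a5@(1,1) a6@(3,3) a7@(1,1) | pheromone: 0 0 0 0 0 0 / 0 23 0 0 0 0 / 0 0 1 0 0 0 / 0 0 0 14 0 0
t=6: a0@(1,1) a1@(3,3) a2@(3,3) a3@(1,1) a4@(1,1) a5@(1,1) a6@(3,3) a7@(1,1) | pheromone: 0 0 0 0 0 0 / 0 27 0 0 0 0 / 0 0 0 0 0 0 / 0 0 0 16 0 0
t=7: a0@(1,1) a1@(3,3) a2@(3,3) a3@(1,1) a4@(1,1) a5@(1,1) a6@(3,3) a7@(1,1) | pheromone: 0 0 0 0 0 0 / 0 31 0 0 0 0 / 0 0 0 0 0 0 / 0 0 0 18 0 0
t=8: a0@(1,1) a1@(3,3) a2@(3,3) a3@(1,1) a4@(1,1) a5@(1,1) a6@(3,3) a7@(1,1) | pheromone: 0 0 0 0 0 0 / 0 35 0 0 0 0 / 0 0 0 0 0 0 / 0 0 0 20 0 0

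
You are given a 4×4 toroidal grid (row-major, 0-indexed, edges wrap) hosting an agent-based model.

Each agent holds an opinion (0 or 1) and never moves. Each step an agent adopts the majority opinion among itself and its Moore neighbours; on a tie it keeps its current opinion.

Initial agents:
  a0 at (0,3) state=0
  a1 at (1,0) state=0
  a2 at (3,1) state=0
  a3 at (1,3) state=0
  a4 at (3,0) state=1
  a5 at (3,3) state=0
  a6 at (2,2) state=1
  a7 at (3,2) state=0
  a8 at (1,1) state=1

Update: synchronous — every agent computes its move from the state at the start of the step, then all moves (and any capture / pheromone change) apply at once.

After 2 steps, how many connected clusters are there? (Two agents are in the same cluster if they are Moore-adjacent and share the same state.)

t=1: a0@(0,3):0 a1@(1,0):0 a2@(3,1):0 a3@(1,3):0 a4@(3,0):0 a5@(3,3):0 a6@(2,2):0 a7@(3,2):0 a8@(1,1):1
t=2: a0@(0,3):0 a1@(1,0):0 a2@(3,1):0 a3@(1,3):0 a4@(3,0):0 a5@(3,3):0 a6@(2,2):0 a7@(3,2):0 a8@(1,1):0

1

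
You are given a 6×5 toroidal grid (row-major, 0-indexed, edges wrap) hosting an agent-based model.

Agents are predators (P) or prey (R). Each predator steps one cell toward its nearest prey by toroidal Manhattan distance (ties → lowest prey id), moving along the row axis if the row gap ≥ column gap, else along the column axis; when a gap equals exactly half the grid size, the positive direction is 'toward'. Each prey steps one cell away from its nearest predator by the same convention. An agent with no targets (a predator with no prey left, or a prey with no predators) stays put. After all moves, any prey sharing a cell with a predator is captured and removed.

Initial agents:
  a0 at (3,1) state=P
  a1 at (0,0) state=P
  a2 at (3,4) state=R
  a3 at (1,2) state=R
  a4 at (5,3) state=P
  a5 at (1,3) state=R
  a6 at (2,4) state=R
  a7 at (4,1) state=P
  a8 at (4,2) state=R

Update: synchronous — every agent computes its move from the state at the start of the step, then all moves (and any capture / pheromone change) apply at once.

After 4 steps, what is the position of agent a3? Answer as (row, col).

(0, 0)

t=1: a0@(3,0):P a1@(0,1):P a2@(3,3):R a3@(0,2):R a4@(0,3):P a5@(2,3):R a6@(2,3):R a7@(4,2):P a8@(4,3):R
t=2: a0@(3,4):P a1@(0,2):P a2@(3,2):R a3@(0,3):R a4@(0,2):P a5@(3,3):R a6@(3,3):R a7@(4,3):P a8@(4,4):R
t=3: a0@(3,3):P a1@(0,3):P a2@(3,1):R a3@(0,4):R a4@(0,3):P a5@(3,2):R a6@(3,2):R a7@(3,3):P a8@(5,4):R
t=4: a0@(3,2):P a1@(0,4):P a2@(3,0):R a3@(0,0):R a4@(0,4):P a5@(3,1):R a6@(3,1):R a7@(3,2):P a8@(4,4):R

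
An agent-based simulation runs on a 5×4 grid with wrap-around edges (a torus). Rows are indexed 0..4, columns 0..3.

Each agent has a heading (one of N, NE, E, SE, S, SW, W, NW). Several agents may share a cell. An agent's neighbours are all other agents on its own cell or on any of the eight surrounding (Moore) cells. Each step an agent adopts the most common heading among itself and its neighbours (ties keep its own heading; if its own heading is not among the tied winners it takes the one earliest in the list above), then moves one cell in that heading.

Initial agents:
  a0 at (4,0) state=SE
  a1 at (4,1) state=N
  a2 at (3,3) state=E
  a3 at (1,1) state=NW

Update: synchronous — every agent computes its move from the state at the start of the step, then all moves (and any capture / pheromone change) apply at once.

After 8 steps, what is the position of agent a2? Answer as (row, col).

t=1: a0@(0,1):SE a1@(3,1):N a2@(3,0):E a3@(0,0):NW
t=2: a0@(1,2):SE a1@(2,1):N a2@(3,1):E a3@(4,3):NW
t=3: a0@(2,3):SE a1@(1,1):N a2@(3,2):E a3@(3,2):NW
t=4: a0@(3,0):SE a1@(0,1):N a2@(3,3):E a3@(2,1):NW
t=5: a0@(4,1):SE a1@(4,1):N a2@(3,0):E a3@(1,0):NW
t=6: a0@(0,2):SE a1@(3,1):N a2@(3,1):E a3@(0,3):NW
t=7: a0@(1,3):SE a1@(2,1):N a2@(3,2):E a3@(4,2):NW
t=8: a0@(2,0):SE a1@(1,1):N a2@(3,3):E a3@(3,1):NW

(3, 3)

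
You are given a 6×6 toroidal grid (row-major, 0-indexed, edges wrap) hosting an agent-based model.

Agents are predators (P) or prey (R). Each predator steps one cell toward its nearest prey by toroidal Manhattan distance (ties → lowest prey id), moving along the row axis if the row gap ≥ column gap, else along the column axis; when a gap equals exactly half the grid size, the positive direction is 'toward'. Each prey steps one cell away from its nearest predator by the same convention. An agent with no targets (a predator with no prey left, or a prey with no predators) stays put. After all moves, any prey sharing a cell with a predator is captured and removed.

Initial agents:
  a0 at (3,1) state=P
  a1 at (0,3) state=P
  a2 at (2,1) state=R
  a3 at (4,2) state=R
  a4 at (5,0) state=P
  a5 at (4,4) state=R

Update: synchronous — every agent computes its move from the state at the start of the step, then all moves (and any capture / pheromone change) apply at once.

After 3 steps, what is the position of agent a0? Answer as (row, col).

t=1: a0@(2,1):P a1@(5,3):P a2@(1,1):R a3@(5,2):R a4@(5,1):P a5@(3,4):R
t=2: a0@(1,1):P a1@(5,2):P a2@(0,1):R a3@(5,1):R a4@(5,2):P a5@(2,4):R
t=3: a0@(0,1):P a1@(5,1):P a3@(5,0):R a4@(5,1):P a5@(2,3):R

(0, 1)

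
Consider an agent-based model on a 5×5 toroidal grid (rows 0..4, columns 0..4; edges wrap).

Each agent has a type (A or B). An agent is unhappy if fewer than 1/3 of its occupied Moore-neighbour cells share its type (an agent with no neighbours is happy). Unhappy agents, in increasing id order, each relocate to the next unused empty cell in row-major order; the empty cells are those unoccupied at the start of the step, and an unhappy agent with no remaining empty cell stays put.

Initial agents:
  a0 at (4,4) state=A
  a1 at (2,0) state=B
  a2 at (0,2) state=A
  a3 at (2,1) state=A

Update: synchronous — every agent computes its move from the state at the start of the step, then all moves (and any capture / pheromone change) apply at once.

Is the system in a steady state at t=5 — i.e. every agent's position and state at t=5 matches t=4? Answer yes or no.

no

t=1: a0@(4,4):A a1@(0,0):B a2@(0,2):A a3@(0,1):A
t=2: a0@(0,3):A a1@(0,4):B a2@(0,2):A a3@(0,1):A
t=3: a0@(0,3):A a1@(0,0):B a2@(0,2):A a3@(0,1):A
t=4: a0@(0,3):A a1@(0,4):B a2@(0,2):A a3@(0,1):A
t=5: a0@(0,3):A a1@(0,0):B a2@(0,2):A a3@(0,1):A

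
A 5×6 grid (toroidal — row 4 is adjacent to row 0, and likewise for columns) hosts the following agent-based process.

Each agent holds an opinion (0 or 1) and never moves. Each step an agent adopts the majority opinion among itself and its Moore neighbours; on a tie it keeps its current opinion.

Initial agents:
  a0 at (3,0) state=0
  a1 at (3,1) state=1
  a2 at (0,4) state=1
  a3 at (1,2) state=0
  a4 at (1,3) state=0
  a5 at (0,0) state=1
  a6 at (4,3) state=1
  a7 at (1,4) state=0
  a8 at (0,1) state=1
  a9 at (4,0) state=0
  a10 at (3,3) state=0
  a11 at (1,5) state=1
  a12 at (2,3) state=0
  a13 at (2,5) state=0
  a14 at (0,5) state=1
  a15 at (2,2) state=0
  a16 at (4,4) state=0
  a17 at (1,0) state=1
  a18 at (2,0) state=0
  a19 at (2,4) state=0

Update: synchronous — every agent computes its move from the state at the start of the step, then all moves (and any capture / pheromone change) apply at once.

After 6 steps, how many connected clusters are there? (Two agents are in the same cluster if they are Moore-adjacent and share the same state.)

t=1: a0@(3,0):0 a1@(3,1):0 a2@(0,4):1 a3@(1,2):0 a4@(1,3):0 a5@(0,0):1 a6@(4,3):1 a7@(1,4):0 a8@(0,1):1 a9@(4,0):1 a10@(3,3):0 a11@(1,5):1 a12@(2,3):0 a13@(2,5):0 a14@(0,5):1 a15@(2,2):0 a16@(4,4):1 a17@(1,0):1 a18@(2,0):0 a19@(2,4):0
t=2: (unchanged — steady state)

2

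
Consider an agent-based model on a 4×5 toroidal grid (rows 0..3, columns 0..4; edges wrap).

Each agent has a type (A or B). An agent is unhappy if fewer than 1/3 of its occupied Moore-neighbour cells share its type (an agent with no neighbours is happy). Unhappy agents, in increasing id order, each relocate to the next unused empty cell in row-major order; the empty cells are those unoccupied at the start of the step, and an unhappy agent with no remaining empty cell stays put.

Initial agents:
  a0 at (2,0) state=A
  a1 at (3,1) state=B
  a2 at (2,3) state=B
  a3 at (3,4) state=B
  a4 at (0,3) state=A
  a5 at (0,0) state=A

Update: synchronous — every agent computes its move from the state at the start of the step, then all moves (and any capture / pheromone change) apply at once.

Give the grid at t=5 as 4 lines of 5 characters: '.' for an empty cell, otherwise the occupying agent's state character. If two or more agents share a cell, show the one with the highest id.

.ABB.
AA...
...B.
.....

t=1: a0@(0,1):A a1@(0,2):B a2@(2,3):B a3@(0,4):B a4@(1,0):A a5@(1,1):A
t=2: a0@(0,1):A a1@(0,0):B a2@(2,3):B a3@(0,3):B a4@(1,0):A a5@(1,1):A
t=3: a0@(0,1):A a1@(0,2):B a2@(2,3):B a3@(0,3):B a4@(1,0):A a5@(1,1):A
t=4: (unchanged — steady state)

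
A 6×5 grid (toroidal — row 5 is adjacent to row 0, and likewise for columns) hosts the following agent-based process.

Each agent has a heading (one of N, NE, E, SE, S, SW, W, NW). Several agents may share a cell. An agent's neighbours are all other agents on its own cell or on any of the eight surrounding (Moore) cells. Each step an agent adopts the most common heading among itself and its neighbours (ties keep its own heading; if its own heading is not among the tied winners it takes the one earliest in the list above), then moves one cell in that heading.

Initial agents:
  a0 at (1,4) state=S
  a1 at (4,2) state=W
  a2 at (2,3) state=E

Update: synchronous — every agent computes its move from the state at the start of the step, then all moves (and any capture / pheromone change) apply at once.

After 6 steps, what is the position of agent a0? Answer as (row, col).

(1, 4)

t=1: a0@(2,4):S a1@(4,1):W a2@(2,4):E
t=2: a0@(3,4):S a1@(4,0):W a2@(2,0):E
t=3: a0@(4,4):S a1@(4,4):W a2@(2,1):E
t=4: a0@(5,4):S a1@(4,3):W a2@(2,2):E
t=5: a0@(0,4):S a1@(4,2):W a2@(2,3):E
t=6: a0@(1,4):S a1@(4,1):W a2@(2,4):E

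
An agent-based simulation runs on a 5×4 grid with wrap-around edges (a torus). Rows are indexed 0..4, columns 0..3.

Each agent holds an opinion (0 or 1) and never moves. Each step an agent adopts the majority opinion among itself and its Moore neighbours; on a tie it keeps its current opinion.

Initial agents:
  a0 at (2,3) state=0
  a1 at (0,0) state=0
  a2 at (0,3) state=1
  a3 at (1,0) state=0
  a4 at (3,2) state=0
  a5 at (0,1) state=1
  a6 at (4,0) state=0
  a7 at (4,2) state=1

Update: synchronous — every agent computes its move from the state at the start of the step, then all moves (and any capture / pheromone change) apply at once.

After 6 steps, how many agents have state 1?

t=1: a0@(2,3):0 a1@(0,0):0 a2@(0,3):0 a3@(1,0):0 a4@(3,2):0 a5@(0,1):0 a6@(4,0):0 a7@(4,2):1
t=2: a0@(2,3):0 a1@(0,0):0 a2@(0,3):0 a3@(1,0):0 a4@(3,2):0 a5@(0,1):0 a6@(4,0):0 a7@(4,2):0
t=3: (unchanged — steady state)

0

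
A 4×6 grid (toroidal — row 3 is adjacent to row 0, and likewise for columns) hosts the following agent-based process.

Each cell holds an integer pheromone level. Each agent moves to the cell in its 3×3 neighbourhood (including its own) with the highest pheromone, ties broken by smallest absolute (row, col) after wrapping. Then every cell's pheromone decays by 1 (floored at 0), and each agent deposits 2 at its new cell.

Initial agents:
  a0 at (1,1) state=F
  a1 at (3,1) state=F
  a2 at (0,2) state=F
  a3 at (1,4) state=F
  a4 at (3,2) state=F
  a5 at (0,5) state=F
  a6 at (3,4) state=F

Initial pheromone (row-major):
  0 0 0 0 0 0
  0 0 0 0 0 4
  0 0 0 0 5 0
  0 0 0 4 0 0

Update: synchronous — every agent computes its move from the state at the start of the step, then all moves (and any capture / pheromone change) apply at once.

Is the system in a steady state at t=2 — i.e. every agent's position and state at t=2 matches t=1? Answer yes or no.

no

t=1: a0@(0,0) a1@(0,0) a2@(3,3) a3@(2,4) a4@(3,3) a5@(1,5) a6@(2,4) | pheromone: 4 0 0 0 0 0 / 0 0 0 0 0 5 / 0 0 0 0 8 0 / 0 0 0 7 0 0
t=2: a0@(1,5) a1@(1,5) a2@(2,4) a3@(2,4) a4@(2,4) a5@(2,4) a6@(2,4) | pheromone: 3 0 0 0 0 0 / 0 0 0 0 0 8 / 0 0 0 0 17 0 / 0 0 0 6 0 0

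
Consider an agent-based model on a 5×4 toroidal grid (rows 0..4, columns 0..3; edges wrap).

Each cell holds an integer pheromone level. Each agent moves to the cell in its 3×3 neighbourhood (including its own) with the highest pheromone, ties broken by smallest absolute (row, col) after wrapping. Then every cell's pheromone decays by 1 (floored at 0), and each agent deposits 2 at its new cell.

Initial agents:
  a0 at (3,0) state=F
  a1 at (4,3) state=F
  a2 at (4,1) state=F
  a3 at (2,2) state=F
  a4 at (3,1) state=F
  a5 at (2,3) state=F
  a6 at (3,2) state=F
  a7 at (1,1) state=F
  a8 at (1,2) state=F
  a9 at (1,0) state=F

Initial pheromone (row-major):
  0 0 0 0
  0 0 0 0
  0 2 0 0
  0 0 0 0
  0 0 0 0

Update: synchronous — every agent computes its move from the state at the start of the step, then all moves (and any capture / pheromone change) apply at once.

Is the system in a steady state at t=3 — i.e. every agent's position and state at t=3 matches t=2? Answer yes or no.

yes

t=1: a0@(2,1) a1@(0,0) a2@(0,0) a3@(2,1) a4@(2,1) a5@(1,0) a6@(2,1) a7@(2,1) a8@(2,1) a9@(2,1) | pheromone: 4 0 0 0 / 2 0 0 0 / 0 15 0 0 / 0 0 0 0 / 0 0 0 0
t=2: a0@(2,1) a1@(0,0) a2@(0,0) a3@(2,1) a4@(2,1) a5@(2,1) a6@(2,1) a7@(2,1) a8@(2,1) a9@(2,1) | pheromone: 7 0 0 0 / 1 0 0 0 / 0 30 0 0 / 0 0 0 0 / 0 0 0 0
t=3: a0@(2,1) a1@(0,0) a2@(0,0) a3@(2,1) a4@(2,1) a5@(2,1) a6@(2,1) a7@(2,1) a8@(2,1) a9@(2,1) | pheromone: 10 0 0 0 / 0 0 0 0 / 0 45 0 0 / 0 0 0 0 / 0 0 0 0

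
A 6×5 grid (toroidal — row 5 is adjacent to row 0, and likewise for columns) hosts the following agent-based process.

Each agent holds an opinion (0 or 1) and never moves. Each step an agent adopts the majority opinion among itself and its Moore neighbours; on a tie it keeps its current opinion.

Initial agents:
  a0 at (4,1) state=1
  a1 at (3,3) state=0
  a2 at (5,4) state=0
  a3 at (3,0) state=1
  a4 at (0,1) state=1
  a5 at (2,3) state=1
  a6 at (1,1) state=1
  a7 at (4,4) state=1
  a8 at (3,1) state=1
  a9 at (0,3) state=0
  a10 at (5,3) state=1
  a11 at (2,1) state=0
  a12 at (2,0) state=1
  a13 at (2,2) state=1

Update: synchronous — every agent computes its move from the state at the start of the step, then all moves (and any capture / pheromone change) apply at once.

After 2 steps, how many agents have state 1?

t=1: a0@(4,1):1 a1@(3,3):1 a2@(5,4):0 a3@(3,0):1 a4@(0,1):1 a5@(2,3):1 a6@(1,1):1 a7@(4,4):1 a8@(3,1):1 a9@(0,3):0 a10@(5,3):1 a11@(2,1):1 a12@(2,0):1 a13@(2,2):1
t=2: (unchanged — steady state)

12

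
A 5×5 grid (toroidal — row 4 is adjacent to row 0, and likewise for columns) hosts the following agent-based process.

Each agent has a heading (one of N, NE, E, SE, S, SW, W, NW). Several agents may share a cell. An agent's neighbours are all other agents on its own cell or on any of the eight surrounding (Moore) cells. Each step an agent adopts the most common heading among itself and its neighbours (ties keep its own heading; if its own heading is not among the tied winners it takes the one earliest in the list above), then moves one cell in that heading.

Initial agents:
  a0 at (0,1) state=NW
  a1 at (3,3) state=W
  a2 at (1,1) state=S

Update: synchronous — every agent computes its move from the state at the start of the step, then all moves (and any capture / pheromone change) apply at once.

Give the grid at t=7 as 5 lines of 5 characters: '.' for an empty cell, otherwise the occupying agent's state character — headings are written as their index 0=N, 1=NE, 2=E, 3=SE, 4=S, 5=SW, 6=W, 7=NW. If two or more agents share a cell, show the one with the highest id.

.....
.....
.....
.4..7
.....

t=1: a0@(4,0):NW a1@(3,2):W a2@(2,1):S
t=2: a0@(3,4):NW a1@(3,1):W a2@(3,1):S
t=3: a0@(2,3):NW a1@(3,0):W a2@(4,1):S
t=4: a0@(1,2):NW a1@(3,4):W a2@(0,1):S
t=5: a0@(0,1):NW a1@(3,3):W a2@(1,1):S
t=6: a0@(4,0):NW a1@(3,2):W a2@(2,1):S
t=7: a0@(3,4):NW a1@(3,1):W a2@(3,1):S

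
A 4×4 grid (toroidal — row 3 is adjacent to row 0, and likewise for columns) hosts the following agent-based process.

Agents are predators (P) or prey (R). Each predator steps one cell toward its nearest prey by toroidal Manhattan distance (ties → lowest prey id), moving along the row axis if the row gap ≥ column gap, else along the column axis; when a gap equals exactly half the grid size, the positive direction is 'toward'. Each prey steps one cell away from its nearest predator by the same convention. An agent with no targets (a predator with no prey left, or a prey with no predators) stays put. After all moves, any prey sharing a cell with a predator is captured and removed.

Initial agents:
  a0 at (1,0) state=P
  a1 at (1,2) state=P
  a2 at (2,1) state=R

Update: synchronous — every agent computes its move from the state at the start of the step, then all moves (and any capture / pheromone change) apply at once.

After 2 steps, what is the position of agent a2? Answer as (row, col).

t=1: a0@(2,0):P a1@(2,2):P a2@(3,1):R
t=2: a0@(3,0):P a1@(3,2):P a2@(0,1):R

(0, 1)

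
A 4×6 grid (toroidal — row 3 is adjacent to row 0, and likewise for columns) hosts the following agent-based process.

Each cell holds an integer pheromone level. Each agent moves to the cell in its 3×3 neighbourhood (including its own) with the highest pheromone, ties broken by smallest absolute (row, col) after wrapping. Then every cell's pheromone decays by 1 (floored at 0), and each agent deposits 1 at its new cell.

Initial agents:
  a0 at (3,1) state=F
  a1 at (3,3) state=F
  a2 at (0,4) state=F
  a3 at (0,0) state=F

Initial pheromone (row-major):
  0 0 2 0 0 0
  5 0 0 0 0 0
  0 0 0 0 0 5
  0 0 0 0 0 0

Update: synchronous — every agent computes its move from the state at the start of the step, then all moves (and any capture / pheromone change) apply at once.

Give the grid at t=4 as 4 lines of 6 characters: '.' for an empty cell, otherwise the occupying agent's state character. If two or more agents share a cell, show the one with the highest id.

..F...
F.....
......
......

t=1: a0@(0,2) a1@(0,2) a2@(0,3) a3@(1,0) | pheromone: 0 0 3 1 0 0 / 5 0 0 0 0 0 / 0 0 0 0 0 4 / 0 0 0 0 0 0
t=2: a0@(0,2) a1@(0,2) a2@(0,2) a3@(1,0) | pheromone: 0 0 5 0 0 0 / 5 0 0 0 0 0 / 0 0 0 0 0 3 / 0 0 0 0 0 0
t=3: a0@(0,2) a1@(0,2) a2@(0,2) a3@(1,0) | pheromone: 0 0 7 0 0 0 / 5 0 0 0 0 0 / 0 0 0 0 0 2 / 0 0 0 0 0 0
t=4: a0@(0,2) a1@(0,2) a2@(0,2) a3@(1,0) | pheromone: 0 0 9 0 0 0 / 5 0 0 0 0 0 / 0 0 0 0 0 1 / 0 0 0 0 0 0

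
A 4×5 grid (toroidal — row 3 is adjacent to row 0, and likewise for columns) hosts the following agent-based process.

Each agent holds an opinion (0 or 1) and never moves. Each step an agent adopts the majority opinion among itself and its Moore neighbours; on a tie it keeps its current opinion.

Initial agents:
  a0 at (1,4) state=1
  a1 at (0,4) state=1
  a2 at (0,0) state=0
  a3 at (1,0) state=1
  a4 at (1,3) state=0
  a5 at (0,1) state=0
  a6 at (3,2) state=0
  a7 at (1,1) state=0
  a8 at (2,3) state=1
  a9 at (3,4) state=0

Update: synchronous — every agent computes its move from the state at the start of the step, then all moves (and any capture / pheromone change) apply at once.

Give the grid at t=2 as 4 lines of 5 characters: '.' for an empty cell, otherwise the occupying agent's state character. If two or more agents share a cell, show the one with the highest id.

t=1: a0@(1,4):1 a1@(0,4):1 a2@(0,0):0 a3@(1,0):1 a4@(1,3):1 a5@(0,1):0 a6@(3,2):0 a7@(1,1):0 a8@(2,3):0 a9@(3,4):0
t=2: (unchanged — steady state)

00..1
10.11
...0.
..0.0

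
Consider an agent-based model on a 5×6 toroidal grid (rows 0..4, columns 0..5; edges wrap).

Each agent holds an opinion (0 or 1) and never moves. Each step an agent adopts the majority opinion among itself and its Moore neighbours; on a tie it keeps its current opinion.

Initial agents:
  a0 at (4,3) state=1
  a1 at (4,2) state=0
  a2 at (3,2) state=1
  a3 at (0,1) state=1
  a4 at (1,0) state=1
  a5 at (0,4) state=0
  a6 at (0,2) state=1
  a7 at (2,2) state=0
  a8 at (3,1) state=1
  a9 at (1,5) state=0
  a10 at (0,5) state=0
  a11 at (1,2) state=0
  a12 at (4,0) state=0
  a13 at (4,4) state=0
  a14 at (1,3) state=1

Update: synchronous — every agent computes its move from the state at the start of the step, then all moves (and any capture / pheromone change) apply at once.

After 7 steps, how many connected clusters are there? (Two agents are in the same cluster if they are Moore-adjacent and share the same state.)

t=1: a0@(4,3):1 a1@(4,2):1 a2@(3,2):1 a3@(0,1):1 a4@(1,0):1 a5@(0,4):0 a6@(0,2):1 a7@(2,2):1 a8@(3,1):0 a9@(1,5):0 a10@(0,5):0 a11@(1,2):1 a12@(4,0):0 a13@(4,4):0 a14@(1,3):0
t=2: a0@(4,3):1 a1@(4,2):1 a2@(3,2):1 a3@(0,1):1 a4@(1,0):1 a5@(0,4):0 a6@(0,2):1 a7@(2,2):1 a8@(3,1):1 a9@(1,5):0 a10@(0,5):0 a11@(1,2):1 a12@(4,0):0 a13@(4,4):0 a14@(1,3):1
t=3: (unchanged — steady state)

2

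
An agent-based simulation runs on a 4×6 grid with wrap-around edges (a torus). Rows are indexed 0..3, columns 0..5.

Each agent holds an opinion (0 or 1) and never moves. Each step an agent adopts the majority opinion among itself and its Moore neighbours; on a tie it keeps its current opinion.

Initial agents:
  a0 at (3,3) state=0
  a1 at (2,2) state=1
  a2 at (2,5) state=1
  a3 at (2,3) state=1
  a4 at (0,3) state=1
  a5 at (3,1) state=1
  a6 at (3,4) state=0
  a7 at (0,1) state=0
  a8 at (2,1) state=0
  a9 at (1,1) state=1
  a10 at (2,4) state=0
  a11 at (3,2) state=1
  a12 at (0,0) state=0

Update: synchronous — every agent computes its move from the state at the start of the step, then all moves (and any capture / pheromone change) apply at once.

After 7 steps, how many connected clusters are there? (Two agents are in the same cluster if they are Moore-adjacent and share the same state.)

2

t=1: a0@(3,3):1 a1@(2,2):1 a2@(2,5):0 a3@(2,3):1 a4@(0,3):1 a5@(3,1):1 a6@(3,4):0 a7@(0,1):1 a8@(2,1):1 a9@(1,1):0 a10@(2,4):0 a11@(3,2):1 a12@(0,0):0
t=2: a0@(3,3):1 a1@(2,2):1 a2@(2,5):0 a3@(2,3):1 a4@(0,3):1 a5@(3,1):1 a6@(3,4):0 a7@(0,1):1 a8@(2,1):1 a9@(1,1):1 a10@(2,4):0 a11@(3,2):1 a12@(0,0):0
t=3: a0@(3,3):1 a1@(2,2):1 a2@(2,5):0 a3@(2,3):1 a4@(0,3):1 a5@(3,1):1 a6@(3,4):0 a7@(0,1):1 a8@(2,1):1 a9@(1,1):1 a10@(2,4):0 a11@(3,2):1 a12@(0,0):1
t=4: (unchanged — steady state)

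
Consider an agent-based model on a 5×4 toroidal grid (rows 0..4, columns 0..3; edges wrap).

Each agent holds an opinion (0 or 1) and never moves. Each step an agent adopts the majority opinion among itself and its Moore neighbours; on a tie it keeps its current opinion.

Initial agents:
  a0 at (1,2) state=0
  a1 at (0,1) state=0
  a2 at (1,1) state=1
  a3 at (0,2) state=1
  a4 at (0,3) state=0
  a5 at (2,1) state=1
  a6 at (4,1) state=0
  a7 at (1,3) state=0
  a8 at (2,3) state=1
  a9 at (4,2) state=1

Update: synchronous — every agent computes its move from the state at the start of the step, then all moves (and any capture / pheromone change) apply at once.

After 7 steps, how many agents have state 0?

t=1: a0@(1,2):0 a1@(0,1):0 a2@(1,1):1 a3@(0,2):0 a4@(0,3):0 a5@(2,1):1 a6@(4,1):0 a7@(1,3):0 a8@(2,3):0 a9@(4,2):0
t=2: a0@(1,2):0 a1@(0,1):0 a2@(1,1):0 a3@(0,2):0 a4@(0,3):0 a5@(2,1):1 a6@(4,1):0 a7@(1,3):0 a8@(2,3):0 a9@(4,2):0
t=3: a0@(1,2):0 a1@(0,1):0 a2@(1,1):0 a3@(0,2):0 a4@(0,3):0 a5@(2,1):0 a6@(4,1):0 a7@(1,3):0 a8@(2,3):0 a9@(4,2):0
t=4: (unchanged — steady state)

10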